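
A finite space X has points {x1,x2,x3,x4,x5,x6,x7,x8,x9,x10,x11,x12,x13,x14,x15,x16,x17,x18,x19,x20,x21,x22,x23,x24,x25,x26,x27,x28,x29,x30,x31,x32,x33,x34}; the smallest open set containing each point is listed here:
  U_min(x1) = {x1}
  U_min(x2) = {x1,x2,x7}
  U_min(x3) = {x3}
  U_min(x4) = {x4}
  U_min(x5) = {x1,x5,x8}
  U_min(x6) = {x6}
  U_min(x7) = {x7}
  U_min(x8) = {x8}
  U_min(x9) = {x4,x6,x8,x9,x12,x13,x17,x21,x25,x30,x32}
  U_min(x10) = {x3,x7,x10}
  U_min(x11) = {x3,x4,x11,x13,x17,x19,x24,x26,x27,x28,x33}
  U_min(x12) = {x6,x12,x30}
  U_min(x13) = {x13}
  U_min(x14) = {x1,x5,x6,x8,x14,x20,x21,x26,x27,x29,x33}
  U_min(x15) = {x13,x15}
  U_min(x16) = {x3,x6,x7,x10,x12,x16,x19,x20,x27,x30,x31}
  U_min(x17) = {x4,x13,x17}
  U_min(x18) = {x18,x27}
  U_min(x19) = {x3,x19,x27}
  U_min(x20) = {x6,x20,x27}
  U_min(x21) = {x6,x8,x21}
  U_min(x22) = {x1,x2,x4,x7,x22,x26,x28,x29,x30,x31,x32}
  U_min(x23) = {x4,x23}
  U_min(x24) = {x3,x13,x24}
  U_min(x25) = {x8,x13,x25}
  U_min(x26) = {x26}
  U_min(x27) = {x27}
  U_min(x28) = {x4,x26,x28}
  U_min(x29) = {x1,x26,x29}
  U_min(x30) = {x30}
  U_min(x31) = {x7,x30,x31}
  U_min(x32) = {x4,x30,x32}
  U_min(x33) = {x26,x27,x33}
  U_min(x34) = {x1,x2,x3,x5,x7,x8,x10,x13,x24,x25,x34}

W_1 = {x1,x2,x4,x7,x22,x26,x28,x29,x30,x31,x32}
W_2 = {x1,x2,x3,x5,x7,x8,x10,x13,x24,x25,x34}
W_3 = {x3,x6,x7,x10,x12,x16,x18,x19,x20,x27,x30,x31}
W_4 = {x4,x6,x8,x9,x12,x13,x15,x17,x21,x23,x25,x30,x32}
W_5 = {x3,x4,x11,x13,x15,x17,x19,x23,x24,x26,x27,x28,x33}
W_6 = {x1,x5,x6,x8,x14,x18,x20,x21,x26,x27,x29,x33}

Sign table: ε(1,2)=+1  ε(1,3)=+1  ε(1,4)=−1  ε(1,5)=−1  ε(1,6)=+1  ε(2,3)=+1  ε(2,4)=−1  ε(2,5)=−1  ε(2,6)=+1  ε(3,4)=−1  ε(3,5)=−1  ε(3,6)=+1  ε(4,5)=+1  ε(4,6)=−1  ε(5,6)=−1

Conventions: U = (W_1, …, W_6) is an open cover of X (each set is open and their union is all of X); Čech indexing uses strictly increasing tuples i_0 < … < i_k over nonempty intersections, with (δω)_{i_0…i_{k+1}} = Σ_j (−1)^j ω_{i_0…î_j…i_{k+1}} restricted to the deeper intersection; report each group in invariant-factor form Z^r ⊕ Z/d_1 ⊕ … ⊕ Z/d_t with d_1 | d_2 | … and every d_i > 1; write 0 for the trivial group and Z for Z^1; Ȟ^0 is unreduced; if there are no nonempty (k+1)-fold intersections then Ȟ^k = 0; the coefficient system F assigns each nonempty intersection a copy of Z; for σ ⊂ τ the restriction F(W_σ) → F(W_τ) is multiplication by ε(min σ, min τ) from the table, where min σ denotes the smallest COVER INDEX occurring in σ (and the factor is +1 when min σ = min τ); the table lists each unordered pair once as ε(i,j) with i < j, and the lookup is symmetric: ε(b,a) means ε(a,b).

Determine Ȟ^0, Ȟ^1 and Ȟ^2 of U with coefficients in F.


cover nerve:
  W12={x1,x2,x7} W13={x7,x30,x31} W14={x4,x30,x32} W15={x4,x26,x28} W16={x1,x26,x29} W23={x3,x7,x10} W24={x8,x13,x25} W25={x3,x13,x24} W26={x1,x5,x8} W34={x6,x12,x30} W35={x3,x19,x27} W36={x6,x18,x20,x27} W45={x4,x13,x15,x17,x23} W46={x6,x8,x21} W56={x26,x27,x33}
  W123={x7} W126={x1} W134={x30} W145={x4} W156={x26} W235={x3} W245={x13} W246={x8} W346={x6} W356={x27}
C dims 6,15,10; δ0: rk 5, SNF 1^5; δ1: rk 10, SNF 1^9·2
Ȟ^0: (6−5)−0=1 ⇒ Z
Ȟ^1: (15−10)−5=0 ⇒ 0
Ȟ^2: (10−0)−10=0 plus torsion [2] ⇒ Z/2

Ȟ^0 = Z, Ȟ^1 = 0, Ȟ^2 = Z/2


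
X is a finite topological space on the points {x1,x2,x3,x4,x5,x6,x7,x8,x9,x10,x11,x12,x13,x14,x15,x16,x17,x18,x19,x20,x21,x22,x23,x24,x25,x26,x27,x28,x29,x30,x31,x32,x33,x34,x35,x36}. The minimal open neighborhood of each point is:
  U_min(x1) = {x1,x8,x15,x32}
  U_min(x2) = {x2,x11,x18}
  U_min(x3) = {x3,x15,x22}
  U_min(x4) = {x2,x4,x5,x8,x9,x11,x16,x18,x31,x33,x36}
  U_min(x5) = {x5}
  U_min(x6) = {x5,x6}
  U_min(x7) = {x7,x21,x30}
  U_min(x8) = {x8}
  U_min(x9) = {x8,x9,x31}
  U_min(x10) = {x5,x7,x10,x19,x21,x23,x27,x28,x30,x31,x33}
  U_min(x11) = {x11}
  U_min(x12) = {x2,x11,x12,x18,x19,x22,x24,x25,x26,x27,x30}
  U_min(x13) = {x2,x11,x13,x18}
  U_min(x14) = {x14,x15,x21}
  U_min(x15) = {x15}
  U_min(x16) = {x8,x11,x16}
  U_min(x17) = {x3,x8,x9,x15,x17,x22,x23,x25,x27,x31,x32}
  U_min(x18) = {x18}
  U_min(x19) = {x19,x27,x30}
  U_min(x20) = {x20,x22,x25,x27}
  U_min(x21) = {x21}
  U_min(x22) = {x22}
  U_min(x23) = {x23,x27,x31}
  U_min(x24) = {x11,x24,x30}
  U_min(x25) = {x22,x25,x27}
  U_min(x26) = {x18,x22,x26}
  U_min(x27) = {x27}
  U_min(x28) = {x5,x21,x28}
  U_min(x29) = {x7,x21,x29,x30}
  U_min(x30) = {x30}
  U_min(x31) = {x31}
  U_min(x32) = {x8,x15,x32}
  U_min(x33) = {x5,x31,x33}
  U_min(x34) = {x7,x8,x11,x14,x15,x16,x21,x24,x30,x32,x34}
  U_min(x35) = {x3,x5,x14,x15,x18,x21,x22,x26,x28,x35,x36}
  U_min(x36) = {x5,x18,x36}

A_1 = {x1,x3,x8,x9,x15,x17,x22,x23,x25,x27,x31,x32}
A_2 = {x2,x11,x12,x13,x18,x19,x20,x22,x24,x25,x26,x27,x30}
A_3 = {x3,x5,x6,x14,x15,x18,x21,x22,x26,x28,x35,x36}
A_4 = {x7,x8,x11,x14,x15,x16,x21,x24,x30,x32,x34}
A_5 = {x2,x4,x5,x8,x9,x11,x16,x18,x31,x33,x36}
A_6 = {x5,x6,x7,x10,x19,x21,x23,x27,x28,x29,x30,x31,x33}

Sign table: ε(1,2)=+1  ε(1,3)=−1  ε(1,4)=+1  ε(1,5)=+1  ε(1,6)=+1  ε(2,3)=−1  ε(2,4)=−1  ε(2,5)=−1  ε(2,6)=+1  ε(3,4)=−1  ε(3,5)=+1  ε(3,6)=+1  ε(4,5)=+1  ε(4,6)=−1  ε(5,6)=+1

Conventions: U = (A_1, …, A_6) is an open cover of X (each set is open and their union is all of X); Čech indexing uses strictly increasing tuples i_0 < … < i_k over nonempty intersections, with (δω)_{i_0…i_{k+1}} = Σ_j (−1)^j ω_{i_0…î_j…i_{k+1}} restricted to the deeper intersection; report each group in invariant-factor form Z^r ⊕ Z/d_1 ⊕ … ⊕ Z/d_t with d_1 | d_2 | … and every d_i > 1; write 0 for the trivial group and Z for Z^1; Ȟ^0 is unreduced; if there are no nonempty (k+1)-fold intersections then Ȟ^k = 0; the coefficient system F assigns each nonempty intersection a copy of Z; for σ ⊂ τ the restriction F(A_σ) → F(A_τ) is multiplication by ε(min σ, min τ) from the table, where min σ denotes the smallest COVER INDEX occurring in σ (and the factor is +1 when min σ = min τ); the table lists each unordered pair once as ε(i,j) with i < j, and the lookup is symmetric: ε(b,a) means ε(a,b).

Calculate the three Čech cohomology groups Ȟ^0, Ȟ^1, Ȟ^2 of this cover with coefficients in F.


nerve of the cover:
  A12={x22,x25,x27} A13={x3,x15,x22} A14={x8,x15,x32} A15={x8,x9,x31} A16={x23,x27,x31} A23={x18,x22,x26} A24={x11,x24,x30} A25={x2,x11,x18} A26={x19,x27,x30} A34={x14,x15,x21} A35={x5,x18,x36} A36={x5,x6,x21,x28} A45={x8,x11,x16} A46={x7,x21,x30} A56={x5,x31,x33}
  A123={x22} A126={x27} A134={x15} A145={x8} A156={x31} A235={x18} A245={x11} A246={x30} A346={x21} A356={x5}
C dims 6,15,10; δ0: rk 6, SNF 1^5·2; δ1: rk 9, SNF 1^9
Ȟ^0 = (6 − 6) − 0 = 0, so Ȟ^0 ≅ 0
Ȟ^1 = (15 − 9) − 6 = 0 plus torsion [2], so Ȟ^1 ≅ Z/2
Ȟ^2 = (10 − 0) − 9 = 1, so Ȟ^2 ≅ Z

Ȟ^0 ≅ 0,  Ȟ^1 ≅ Z/2,  Ȟ^2 ≅ Z


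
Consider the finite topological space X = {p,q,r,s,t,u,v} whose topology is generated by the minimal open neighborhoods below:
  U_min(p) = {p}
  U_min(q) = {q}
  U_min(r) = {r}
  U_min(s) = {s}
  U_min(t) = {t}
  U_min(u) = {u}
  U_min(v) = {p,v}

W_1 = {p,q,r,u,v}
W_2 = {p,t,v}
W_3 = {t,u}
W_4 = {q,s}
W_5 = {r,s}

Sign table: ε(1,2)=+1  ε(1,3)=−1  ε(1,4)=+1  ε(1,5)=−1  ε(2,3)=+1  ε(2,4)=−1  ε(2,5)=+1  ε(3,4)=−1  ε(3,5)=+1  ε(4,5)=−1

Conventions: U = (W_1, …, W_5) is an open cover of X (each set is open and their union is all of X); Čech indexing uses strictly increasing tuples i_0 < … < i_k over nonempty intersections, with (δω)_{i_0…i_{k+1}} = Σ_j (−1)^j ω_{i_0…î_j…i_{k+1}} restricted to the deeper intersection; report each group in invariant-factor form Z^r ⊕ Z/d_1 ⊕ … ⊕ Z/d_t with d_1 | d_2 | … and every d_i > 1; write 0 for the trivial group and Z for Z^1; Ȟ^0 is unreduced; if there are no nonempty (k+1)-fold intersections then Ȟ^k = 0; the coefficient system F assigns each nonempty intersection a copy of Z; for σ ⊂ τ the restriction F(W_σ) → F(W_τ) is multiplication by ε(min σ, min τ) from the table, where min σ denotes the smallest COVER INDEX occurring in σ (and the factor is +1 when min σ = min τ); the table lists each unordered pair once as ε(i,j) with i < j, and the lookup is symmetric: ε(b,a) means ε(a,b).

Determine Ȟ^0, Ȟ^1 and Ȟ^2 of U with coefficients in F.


Ȟ^0 = 0, Ȟ^1 = Z ⊕ Z/2, Ȟ^2 = 0

intersection data:
  W12={p,v} W13={u} W14={q} W15={r} W23={t} W45={s}
C dims 5,6; δ0: rk 5, SNF 1^4·2
Ȟ^0 = (5 − 5) − 0 = 0, so Ȟ^0 ≅ 0
Ȟ^1 = (6 − 0) − 5 = 1 plus torsion [2], so Ȟ^1 ≅ Z ⊕ Z/2
Ȟ^2 = (0 − 0) − 0 = 0, so Ȟ^2 ≅ 0


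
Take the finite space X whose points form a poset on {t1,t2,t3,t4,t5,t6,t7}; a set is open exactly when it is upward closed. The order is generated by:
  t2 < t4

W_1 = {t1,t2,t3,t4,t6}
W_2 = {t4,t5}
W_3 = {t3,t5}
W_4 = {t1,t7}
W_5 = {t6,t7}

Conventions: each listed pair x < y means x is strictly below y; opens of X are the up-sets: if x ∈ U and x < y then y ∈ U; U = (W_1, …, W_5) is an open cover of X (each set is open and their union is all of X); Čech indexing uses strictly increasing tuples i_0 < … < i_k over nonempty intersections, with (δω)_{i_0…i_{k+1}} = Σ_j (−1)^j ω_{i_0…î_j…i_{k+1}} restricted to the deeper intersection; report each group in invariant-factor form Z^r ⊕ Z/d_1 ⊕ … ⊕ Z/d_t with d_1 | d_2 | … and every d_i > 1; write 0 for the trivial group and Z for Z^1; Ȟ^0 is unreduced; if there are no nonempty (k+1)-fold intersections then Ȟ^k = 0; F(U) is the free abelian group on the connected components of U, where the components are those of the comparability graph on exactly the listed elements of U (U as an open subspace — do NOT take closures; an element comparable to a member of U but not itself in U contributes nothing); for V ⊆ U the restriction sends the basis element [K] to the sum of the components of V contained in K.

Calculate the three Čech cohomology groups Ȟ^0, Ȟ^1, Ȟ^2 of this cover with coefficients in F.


nonempty overlaps:
  W12={t4} W13={t3} W14={t1} W15={t6} W23={t5} W45={t7}
components per intersection:
  W1: {t1} {t2,t4} {t3} {t6}
  W2: {t4} {t5}
  W3: {t3} {t5}
  W4: {t1} {t7}
  W5: {t6} {t7}
  W12: {t4}
  W13: {t3}
  W14: {t1}
  W15: {t6}
  W23: {t5}
  W45: {t7}
C dims 12,6; δ0: rk 6, SNF 1^6
degree 0: 12−6−0 = 6 → Ȟ^0 ≅ Z^6
degree 1: 6−0−6 = 0 → Ȟ^1 ≅ 0
degree 2: 0−0−0 = 0 → Ȟ^2 ≅ 0

Ȟ^0(U;F) ≅ Z^6, Ȟ^1(U;F) ≅ 0 and Ȟ^2(U;F) ≅ 0


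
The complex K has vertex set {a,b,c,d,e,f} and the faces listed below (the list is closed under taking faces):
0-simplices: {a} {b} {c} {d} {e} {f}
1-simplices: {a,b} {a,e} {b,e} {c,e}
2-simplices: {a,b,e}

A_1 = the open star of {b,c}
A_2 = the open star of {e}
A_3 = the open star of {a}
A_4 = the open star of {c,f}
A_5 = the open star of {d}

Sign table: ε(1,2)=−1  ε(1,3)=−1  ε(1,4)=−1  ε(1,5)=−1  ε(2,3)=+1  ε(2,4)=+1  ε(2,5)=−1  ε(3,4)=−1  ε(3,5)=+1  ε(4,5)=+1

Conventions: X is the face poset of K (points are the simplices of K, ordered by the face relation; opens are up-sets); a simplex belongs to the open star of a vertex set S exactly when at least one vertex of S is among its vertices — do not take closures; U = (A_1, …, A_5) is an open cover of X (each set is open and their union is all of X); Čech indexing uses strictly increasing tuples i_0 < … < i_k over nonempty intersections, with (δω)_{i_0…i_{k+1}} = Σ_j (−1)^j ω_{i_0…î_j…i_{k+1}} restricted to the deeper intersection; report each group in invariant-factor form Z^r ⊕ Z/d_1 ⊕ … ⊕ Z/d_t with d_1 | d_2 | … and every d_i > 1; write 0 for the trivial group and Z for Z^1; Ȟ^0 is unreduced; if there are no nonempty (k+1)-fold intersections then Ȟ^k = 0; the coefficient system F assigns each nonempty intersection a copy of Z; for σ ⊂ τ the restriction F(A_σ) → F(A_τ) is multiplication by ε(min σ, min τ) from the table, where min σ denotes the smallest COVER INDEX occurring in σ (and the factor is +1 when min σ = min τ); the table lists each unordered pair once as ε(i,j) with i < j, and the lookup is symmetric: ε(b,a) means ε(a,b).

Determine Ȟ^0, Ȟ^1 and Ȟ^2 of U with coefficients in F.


cover nerve:
  A1={{b},{c},{a,b},{b,e},{c,e},{a,b,e}} A2={{e},{a,e},{b,e},{c,e},{a,b,e}} A3={{a},{a,b},{a,e},{a,b,e}} A4={{c},{f},{c,e}} A5={{d}}
  A12={{b,e},{c,e},{a,b,e}} A13={{a,b},{a,b,e}} A14={{c},{c,e}} A23={{a,e},{a,b,e}} A24={{c,e}}
  A123={{a,b,e}} A124={{c,e}}
C dims 5,5,2; δ0: rk 3, SNF 1^3; δ1: rk 2, SNF 1^2
Ȟ^0: (5−3)−0=2 ⇒ Z^2
Ȟ^1: (5−2)−3=0 ⇒ 0
Ȟ^2: (2−0)−2=0 ⇒ 0

Ȟ^0 ≅ Z^2; Ȟ^1 ≅ 0; Ȟ^2 ≅ 0


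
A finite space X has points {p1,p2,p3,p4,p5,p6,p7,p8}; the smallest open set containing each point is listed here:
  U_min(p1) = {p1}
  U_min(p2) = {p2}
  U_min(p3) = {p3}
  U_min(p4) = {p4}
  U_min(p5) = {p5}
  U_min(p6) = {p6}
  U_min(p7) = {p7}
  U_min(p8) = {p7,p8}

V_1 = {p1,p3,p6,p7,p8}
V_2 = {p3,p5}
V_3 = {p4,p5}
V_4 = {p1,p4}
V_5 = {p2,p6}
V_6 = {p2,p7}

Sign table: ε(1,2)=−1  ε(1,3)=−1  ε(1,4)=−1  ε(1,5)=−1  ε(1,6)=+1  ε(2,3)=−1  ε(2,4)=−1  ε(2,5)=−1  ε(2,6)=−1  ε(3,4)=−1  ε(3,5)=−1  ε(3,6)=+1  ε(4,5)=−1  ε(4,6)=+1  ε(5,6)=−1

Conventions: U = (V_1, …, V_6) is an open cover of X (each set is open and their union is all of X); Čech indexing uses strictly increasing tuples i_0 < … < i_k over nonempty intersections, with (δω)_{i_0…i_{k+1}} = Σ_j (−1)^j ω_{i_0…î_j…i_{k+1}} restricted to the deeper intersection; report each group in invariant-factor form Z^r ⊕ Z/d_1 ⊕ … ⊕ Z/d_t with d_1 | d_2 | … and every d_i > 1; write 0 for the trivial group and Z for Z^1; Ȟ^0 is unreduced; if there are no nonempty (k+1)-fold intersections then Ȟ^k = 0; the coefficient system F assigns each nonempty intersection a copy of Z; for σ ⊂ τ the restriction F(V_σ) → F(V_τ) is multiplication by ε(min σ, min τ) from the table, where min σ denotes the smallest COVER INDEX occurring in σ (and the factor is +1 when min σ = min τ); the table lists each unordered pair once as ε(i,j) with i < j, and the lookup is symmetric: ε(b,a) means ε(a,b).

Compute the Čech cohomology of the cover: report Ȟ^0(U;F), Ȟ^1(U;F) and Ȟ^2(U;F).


Ȟ^0(U;F) ≅ Z, Ȟ^1(U;F) ≅ Z^2 and Ȟ^2(U;F) ≅ 0

nerve simplices:
  V12={p3} V14={p1} V15={p6} V16={p7} V23={p5} V34={p4} V56={p2}
C dims 6,7; δ0: rk 5, SNF 1^5
degree 0: 6−5−0 = 1 → Ȟ^0 ≅ Z
degree 1: 7−0−5 = 2 → Ȟ^1 ≅ Z^2
degree 2: 0−0−0 = 0 → Ȟ^2 ≅ 0


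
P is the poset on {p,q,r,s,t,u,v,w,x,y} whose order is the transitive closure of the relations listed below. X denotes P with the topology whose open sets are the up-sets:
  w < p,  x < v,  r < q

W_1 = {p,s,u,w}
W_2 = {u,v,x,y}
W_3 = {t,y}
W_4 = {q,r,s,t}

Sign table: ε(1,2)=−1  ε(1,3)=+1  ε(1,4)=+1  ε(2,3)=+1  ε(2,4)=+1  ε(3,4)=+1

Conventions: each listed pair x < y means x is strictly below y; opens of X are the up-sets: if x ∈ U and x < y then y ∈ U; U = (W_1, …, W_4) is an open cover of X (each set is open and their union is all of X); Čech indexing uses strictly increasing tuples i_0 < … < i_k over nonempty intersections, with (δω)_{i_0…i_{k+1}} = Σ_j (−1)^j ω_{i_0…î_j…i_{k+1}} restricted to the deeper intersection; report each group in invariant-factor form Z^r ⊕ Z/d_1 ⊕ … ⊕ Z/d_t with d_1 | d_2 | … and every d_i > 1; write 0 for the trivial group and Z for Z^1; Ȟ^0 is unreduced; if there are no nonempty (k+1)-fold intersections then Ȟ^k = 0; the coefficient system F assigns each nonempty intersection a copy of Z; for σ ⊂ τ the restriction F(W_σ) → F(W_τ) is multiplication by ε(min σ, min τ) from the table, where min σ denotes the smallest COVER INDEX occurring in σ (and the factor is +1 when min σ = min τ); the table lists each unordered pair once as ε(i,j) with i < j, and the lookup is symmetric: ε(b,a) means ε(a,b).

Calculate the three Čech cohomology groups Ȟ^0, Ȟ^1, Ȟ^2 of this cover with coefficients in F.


Ȟ^0 ≅ 0, Ȟ^1 ≅ Z/2, Ȟ^2 ≅ 0

nonempty intersections:
  W12={u} W14={s} W23={y} W34={t}
C dims 4,4; δ0: rk 4, SNF 1^3·2
Ȟ^0: (4−4)−0=0 ⇒ 0
Ȟ^1: (4−0)−4=0 plus torsion [2] ⇒ Z/2
Ȟ^2: (0−0)−0=0 ⇒ 0


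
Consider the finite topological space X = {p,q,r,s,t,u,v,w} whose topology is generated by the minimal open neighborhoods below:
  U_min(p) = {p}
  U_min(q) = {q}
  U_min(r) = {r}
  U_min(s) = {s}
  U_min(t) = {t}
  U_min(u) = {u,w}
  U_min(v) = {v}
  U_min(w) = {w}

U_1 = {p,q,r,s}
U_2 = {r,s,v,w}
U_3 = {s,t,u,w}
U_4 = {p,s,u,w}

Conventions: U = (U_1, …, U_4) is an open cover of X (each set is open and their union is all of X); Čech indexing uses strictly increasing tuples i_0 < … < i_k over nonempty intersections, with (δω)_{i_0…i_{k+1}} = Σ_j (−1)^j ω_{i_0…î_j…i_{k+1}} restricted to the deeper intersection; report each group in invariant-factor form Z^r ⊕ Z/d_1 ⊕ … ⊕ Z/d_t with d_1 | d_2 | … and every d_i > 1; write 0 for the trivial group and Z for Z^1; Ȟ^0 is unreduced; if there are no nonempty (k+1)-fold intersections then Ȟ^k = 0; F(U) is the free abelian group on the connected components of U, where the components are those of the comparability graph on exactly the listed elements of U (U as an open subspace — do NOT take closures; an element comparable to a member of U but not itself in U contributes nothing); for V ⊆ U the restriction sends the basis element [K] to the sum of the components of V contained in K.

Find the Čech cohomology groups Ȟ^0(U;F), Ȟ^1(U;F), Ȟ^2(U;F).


cover nerve:
  U12={r,s} U13={s} U14={p,s} U23={s,w} U24={s,w} U34={s,u,w}
  U123={s} U124={s} U134={s} U234={s,w}
  U1234={s}
components per intersection:
  U1: {p} {q} {r} {s}
  U2: {r} {s} {v} {w}
  U3: {s} {t} {u,w}
  U4: {p} {s} {u,w}
  U12: {r} {s}
  U13: {s}
  U14: {p} {s}
  U23: {s} {w}
  U24: {s} {w}
  U34: {s} {u,w}
  U123: {s}
  U124: {s}
  U134: {s}
  U234: {s} {w}
  U1234: {s}
C dims 14,11,5,1; δ0: rk 7, SNF 1^7; δ1: rk 4, SNF 1^4; δ2: rk 1, SNF 1^1
Ȟ^0: (14−7)−0=7 ⇒ Z^7
Ȟ^1: (11−4)−7=0 ⇒ 0
Ȟ^2: (5−1)−4=0 ⇒ 0

Ȟ^0 = Z^7,  Ȟ^1 = 0,  Ȟ^2 = 0


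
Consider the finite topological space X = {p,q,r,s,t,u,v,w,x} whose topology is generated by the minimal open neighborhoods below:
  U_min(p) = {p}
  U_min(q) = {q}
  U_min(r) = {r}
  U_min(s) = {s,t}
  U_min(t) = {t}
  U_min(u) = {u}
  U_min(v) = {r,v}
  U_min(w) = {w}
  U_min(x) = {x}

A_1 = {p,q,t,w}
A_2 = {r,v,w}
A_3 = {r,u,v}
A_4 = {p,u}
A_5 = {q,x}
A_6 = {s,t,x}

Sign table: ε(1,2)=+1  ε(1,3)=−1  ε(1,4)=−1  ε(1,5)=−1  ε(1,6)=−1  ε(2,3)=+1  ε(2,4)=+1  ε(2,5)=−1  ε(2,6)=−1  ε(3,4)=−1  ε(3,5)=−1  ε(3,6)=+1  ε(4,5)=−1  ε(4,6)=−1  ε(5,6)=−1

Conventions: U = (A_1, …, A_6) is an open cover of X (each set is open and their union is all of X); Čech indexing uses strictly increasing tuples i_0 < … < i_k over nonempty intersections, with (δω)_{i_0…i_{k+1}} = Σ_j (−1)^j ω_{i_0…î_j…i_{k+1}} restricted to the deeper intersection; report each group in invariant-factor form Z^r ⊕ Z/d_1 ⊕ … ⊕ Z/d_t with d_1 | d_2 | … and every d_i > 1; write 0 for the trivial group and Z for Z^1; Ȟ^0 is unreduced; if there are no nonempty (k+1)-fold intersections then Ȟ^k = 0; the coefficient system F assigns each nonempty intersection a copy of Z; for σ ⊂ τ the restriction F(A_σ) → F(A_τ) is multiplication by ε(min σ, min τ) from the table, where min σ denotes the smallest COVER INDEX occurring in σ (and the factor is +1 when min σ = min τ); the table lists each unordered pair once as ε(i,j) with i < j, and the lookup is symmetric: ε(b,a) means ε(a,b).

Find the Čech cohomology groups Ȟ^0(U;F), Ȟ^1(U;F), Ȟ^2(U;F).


Ȟ^0 ≅ 0, Ȟ^1 ≅ Z ⊕ Z/2, Ȟ^2 ≅ 0

nerve of the cover:
  A12={w} A14={p} A15={q} A16={t} A23={r,v} A34={u} A56={x}
C dims 6,7; δ0: rk 6, SNF 1^5·2
Ȟ^0 = (6 − 6) − 0 = 0, so Ȟ^0 ≅ 0
Ȟ^1 = (7 − 0) − 6 = 1 plus torsion [2], so Ȟ^1 ≅ Z ⊕ Z/2
Ȟ^2 = (0 − 0) − 0 = 0, so Ȟ^2 ≅ 0


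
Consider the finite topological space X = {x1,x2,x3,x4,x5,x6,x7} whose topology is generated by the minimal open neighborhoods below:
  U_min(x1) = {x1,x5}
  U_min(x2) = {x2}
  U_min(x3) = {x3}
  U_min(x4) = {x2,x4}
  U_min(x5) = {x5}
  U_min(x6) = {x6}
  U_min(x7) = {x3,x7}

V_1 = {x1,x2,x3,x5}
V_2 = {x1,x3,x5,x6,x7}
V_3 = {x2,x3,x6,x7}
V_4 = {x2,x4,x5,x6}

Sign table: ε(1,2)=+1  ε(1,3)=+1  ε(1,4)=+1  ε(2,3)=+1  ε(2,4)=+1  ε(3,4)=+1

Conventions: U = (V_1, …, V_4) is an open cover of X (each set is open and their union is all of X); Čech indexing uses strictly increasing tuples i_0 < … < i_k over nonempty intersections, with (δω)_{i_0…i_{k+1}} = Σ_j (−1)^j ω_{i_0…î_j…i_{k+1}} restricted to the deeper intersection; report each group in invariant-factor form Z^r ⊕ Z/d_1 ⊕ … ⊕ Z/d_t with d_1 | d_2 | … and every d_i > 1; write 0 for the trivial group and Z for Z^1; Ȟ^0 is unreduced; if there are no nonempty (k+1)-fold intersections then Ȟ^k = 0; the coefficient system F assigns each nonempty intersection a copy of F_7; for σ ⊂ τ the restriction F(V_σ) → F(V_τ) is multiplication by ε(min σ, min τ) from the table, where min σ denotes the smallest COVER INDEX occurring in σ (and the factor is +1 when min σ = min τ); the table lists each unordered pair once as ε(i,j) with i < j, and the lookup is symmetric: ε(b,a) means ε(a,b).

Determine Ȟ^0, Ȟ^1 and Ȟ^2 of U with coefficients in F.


Ȟ^0 ≅ Z/7; Ȟ^1 ≅ 0; Ȟ^2 ≅ Z/7

nerve simplices:
  V12={x1,x3,x5} V13={x2,x3} V14={x2,x5} V23={x3,x6,x7} V24={x5,x6} V34={x2,x6}
  V123={x3} V124={x5} V134={x2} V234={x6}
C dims 4,6,4; δ0: rk_F7 3; δ1: rk_F7 3
degree 0: 4−3−0 = 1 → Ȟ^0 ≅ Z/7
degree 1: 6−3−3 = 0 → Ȟ^1 ≅ 0
degree 2: 4−0−3 = 1 → Ȟ^2 ≅ Z/7


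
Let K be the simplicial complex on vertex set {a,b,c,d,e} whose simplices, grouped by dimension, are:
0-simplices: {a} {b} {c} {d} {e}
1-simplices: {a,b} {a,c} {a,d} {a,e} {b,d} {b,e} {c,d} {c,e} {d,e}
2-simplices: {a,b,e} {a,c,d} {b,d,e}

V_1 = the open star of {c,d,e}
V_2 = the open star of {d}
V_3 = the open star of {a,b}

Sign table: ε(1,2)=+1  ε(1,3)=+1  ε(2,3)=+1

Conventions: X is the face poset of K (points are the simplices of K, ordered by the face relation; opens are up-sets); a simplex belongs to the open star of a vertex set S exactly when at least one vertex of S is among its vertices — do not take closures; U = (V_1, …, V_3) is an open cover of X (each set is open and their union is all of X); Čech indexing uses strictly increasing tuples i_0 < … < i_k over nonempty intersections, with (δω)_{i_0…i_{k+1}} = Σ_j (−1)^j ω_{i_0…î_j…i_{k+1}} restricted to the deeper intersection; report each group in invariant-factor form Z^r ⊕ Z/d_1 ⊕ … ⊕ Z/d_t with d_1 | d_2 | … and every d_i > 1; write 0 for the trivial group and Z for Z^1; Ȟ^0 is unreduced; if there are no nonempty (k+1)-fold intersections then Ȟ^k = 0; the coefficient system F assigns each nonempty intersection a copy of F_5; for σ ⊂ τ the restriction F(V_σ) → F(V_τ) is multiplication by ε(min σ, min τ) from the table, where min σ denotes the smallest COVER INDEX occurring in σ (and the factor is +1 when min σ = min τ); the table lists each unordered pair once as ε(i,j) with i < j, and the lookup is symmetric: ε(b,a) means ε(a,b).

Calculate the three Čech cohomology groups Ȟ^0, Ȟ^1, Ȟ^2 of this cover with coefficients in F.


Ȟ^0(U;F) ≅ Z/5, Ȟ^1(U;F) ≅ 0 and Ȟ^2(U;F) ≅ 0

nonempty overlaps:
  V1={{c},{d},{e},{a,c},{a,d},{a,e},{b,d},{b,e},{c,d},{c,e},{d,e},{a,b,e},{a,c,d},{b,d,e}} V2={{d},{a,d},{b,d},{c,d},{d,e},{a,c,d},{b,d,e}} V3={{a},{b},{a,b},{a,c},{a,d},{a,e},{b,d},{b,e},{a,b,e},{a,c,d},{b,d,e}}
  V12={{d},{a,d},{b,d},{c,d},{d,e},{a,c,d},{b,d,e}} V13={{a,c},{a,d},{a,e},{b,d},{b,e},{a,b,e},{a,c,d},{b,d,e}} V23={{a,d},{b,d},{a,c,d},{b,d,e}}
  V123={{a,d},{b,d},{a,c,d},{b,d,e}}
C dims 3,3,1; δ0: rk_F5 2; δ1: rk_F5 1
degree 0: 3−2−0 = 1 → Ȟ^0 ≅ Z/5
degree 1: 3−1−2 = 0 → Ȟ^1 ≅ 0
degree 2: 1−0−1 = 0 → Ȟ^2 ≅ 0


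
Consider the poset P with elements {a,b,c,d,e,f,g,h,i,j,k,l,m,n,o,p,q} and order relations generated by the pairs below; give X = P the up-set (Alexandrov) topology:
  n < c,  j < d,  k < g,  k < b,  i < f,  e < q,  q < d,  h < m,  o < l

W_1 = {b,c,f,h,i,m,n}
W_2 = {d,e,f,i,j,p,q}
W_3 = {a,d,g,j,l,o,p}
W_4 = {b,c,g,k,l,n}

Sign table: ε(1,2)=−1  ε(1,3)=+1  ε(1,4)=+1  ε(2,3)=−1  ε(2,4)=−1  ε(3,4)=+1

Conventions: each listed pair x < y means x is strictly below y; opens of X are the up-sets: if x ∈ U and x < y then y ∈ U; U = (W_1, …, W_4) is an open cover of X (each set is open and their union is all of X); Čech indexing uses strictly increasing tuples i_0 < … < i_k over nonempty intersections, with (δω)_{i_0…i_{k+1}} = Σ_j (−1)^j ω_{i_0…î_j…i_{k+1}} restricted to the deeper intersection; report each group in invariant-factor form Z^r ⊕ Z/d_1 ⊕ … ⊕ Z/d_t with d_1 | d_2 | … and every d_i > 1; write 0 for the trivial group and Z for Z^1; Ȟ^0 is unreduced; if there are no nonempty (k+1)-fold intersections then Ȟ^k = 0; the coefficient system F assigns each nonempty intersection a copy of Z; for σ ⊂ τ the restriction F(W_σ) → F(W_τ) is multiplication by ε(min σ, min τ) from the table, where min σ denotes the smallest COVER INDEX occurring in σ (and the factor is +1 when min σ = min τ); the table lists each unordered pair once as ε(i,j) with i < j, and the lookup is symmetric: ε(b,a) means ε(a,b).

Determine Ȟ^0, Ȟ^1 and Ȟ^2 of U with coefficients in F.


cover nerve:
  W12={f,i} W14={b,c,n} W23={d,j,p} W34={g,l}
C dims 4,4; δ0: rk 3, SNF 1^3
Ȟ^0: (4−3)−0=1 ⇒ Z
Ȟ^1: (4−0)−3=1 ⇒ Z
Ȟ^2: (0−0)−0=0 ⇒ 0

Ȟ^0 ≅ Z,  Ȟ^1 ≅ Z,  Ȟ^2 ≅ 0


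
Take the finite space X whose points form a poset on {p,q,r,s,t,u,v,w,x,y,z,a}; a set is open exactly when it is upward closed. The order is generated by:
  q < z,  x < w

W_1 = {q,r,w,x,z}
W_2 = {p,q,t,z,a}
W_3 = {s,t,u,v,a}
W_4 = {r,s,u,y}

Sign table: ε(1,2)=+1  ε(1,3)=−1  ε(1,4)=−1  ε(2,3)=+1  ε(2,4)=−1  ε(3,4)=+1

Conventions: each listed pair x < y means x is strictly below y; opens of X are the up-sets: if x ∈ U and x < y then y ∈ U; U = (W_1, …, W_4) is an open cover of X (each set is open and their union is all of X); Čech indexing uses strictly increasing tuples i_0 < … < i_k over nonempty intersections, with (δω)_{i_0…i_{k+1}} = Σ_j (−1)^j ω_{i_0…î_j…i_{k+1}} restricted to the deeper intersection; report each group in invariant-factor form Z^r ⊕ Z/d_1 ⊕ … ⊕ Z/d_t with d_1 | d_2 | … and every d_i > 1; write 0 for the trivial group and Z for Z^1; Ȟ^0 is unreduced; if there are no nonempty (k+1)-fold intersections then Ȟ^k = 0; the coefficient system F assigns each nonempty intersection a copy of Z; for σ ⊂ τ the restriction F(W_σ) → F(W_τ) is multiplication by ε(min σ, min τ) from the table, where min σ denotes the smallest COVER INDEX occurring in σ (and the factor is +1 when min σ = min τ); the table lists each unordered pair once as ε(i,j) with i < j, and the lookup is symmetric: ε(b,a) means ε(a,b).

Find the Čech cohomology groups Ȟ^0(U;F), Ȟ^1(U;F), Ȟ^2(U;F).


cover nerve:
  W12={q,z} W14={r} W23={t,a} W34={s,u}
C dims 4,4; δ0: rk 4, SNF 1^3·2
Ȟ^0: (4−4)−0=0 ⇒ 0
Ȟ^1: (4−0)−4=0 plus torsion [2] ⇒ Z/2
Ȟ^2: (0−0)−0=0 ⇒ 0

Ȟ^0 = 0,  Ȟ^1 = Z/2,  Ȟ^2 = 0


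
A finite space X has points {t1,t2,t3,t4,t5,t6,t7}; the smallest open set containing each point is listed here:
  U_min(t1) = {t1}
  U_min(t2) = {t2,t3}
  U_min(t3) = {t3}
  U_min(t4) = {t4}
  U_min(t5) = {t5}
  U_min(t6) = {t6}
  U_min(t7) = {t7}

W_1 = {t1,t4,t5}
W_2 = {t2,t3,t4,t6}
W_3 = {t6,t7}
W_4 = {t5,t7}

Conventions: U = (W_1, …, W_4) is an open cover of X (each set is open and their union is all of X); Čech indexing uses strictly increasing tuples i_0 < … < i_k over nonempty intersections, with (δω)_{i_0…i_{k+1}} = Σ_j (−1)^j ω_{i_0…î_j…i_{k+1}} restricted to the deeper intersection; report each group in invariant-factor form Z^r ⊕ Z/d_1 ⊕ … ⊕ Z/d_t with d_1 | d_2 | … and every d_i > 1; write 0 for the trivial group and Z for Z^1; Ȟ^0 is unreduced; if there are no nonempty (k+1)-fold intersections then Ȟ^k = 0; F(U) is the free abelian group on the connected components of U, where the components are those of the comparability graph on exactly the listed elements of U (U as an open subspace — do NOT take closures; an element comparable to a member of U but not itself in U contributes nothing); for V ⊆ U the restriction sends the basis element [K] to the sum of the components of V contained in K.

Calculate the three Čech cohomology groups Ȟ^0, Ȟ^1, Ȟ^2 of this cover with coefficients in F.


intersection data:
  W12={t4} W14={t5} W23={t6} W34={t7}
components per intersection:
  W1: {t1} {t4} {t5}
  W2: {t2,t3} {t4} {t6}
  W3: {t6} {t7}
  W4: {t5} {t7}
  W12: {t4}
  W14: {t5}
  W23: {t6}
  W34: {t7}
C dims 10,4; δ0: rk 4, SNF 1^4
Ȟ^0 = (10 − 4) − 0 = 6, so Ȟ^0 ≅ Z^6
Ȟ^1 = (4 − 0) − 4 = 0, so Ȟ^1 ≅ 0
Ȟ^2 = (0 − 0) − 0 = 0, so Ȟ^2 ≅ 0

Ȟ^0(U;F) ≅ Z^6, Ȟ^1(U;F) ≅ 0, Ȟ^2(U;F) ≅ 0


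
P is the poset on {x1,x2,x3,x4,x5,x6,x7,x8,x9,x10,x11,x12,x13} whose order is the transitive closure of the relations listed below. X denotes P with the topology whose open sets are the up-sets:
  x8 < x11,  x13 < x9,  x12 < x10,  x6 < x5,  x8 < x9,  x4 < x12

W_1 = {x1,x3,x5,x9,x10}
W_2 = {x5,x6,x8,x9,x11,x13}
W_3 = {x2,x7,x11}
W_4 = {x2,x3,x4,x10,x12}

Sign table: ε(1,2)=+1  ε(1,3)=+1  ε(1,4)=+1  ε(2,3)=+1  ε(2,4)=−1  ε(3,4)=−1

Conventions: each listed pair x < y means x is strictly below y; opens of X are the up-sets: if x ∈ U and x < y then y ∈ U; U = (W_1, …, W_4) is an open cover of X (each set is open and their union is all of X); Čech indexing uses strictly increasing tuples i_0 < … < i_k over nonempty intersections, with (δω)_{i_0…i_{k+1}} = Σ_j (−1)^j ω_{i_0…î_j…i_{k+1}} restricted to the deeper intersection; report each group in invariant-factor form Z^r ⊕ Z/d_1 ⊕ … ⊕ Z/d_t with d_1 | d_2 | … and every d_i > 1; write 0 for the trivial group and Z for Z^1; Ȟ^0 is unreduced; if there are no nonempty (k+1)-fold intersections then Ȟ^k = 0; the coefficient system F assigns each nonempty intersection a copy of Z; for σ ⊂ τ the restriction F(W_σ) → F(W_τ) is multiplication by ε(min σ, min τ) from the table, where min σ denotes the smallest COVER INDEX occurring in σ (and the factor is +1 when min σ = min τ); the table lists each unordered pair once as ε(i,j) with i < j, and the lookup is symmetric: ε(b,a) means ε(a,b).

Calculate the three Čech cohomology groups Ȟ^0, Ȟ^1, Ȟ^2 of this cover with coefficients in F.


nonempty overlaps:
  W12={x5,x9} W14={x3,x10} W23={x11} W34={x2}
C dims 4,4; δ0: rk 4, SNF 1^3·2
degree 0: 4−4−0 = 0 → Ȟ^0 ≅ 0
degree 1: 4−0−4 = 0 plus torsion [2] → Ȟ^1 ≅ Z/2
degree 2: 0−0−0 = 0 → Ȟ^2 ≅ 0

Ȟ^0 = 0, Ȟ^1 = Z/2, Ȟ^2 = 0


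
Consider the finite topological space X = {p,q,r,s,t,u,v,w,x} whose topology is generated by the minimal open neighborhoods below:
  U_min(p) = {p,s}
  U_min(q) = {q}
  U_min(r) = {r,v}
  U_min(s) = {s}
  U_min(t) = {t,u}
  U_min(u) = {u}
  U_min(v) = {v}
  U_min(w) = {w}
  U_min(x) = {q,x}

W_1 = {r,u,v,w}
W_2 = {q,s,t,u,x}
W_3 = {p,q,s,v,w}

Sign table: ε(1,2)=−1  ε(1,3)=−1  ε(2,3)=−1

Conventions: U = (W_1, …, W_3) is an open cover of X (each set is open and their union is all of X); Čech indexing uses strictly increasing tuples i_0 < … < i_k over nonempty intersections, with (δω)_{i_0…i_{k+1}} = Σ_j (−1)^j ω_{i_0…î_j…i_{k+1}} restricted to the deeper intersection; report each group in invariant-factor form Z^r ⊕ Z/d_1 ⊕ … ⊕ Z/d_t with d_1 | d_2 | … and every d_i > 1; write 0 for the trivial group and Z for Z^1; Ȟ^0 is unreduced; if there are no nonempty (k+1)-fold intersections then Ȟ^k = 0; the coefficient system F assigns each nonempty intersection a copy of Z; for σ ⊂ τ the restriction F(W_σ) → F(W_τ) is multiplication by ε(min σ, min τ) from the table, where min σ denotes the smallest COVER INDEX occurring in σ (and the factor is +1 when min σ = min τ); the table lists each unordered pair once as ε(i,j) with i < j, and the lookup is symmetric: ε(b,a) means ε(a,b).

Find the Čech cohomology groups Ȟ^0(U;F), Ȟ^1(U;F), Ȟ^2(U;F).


nerve of the cover:
  W12={u} W13={v,w} W23={q,s}
C dims 3,3; δ0: rk 3, SNF 1^2·2
Ȟ^0 = (3 − 3) − 0 = 0, so Ȟ^0 ≅ 0
Ȟ^1 = (3 − 0) − 3 = 0 plus torsion [2], so Ȟ^1 ≅ Z/2
Ȟ^2 = (0 − 0) − 0 = 0, so Ȟ^2 ≅ 0

Ȟ^0(U;F) ≅ 0; Ȟ^1(U;F) ≅ Z/2; Ȟ^2(U;F) ≅ 0


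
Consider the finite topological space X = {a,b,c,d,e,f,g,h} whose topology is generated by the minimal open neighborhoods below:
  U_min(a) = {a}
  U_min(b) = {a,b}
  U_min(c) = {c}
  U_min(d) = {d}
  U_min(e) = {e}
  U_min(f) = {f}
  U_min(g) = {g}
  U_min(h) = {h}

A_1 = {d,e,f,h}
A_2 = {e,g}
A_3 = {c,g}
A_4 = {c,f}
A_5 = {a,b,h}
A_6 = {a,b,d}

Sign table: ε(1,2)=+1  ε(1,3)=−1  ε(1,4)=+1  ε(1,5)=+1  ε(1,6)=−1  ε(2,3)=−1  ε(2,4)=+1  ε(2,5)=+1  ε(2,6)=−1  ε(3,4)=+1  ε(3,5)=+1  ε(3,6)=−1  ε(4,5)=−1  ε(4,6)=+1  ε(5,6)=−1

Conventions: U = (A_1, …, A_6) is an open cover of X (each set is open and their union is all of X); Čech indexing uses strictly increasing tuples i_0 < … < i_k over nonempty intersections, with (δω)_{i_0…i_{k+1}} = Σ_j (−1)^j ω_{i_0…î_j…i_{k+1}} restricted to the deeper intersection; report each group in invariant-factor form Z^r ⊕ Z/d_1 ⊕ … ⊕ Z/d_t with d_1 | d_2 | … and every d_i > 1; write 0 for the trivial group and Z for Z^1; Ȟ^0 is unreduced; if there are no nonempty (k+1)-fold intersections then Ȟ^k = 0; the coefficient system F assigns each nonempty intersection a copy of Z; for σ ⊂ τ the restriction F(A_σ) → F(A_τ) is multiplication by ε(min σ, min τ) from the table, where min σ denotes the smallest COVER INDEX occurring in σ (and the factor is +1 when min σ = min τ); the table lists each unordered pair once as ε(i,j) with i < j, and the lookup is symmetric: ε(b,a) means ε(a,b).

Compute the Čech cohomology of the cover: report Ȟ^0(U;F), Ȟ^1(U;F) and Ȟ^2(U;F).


Ȟ^0 ≅ 0, Ȟ^1 ≅ Z ⊕ Z/2 and Ȟ^2 ≅ 0

nerve of the cover:
  A12={e} A14={f} A15={h} A16={d} A23={g} A34={c} A56={a,b}
C dims 6,7; δ0: rk 6, SNF 1^5·2
Ȟ^0 = (6 − 6) − 0 = 0, so Ȟ^0 ≅ 0
Ȟ^1 = (7 − 0) − 6 = 1 plus torsion [2], so Ȟ^1 ≅ Z ⊕ Z/2
Ȟ^2 = (0 − 0) − 0 = 0, so Ȟ^2 ≅ 0


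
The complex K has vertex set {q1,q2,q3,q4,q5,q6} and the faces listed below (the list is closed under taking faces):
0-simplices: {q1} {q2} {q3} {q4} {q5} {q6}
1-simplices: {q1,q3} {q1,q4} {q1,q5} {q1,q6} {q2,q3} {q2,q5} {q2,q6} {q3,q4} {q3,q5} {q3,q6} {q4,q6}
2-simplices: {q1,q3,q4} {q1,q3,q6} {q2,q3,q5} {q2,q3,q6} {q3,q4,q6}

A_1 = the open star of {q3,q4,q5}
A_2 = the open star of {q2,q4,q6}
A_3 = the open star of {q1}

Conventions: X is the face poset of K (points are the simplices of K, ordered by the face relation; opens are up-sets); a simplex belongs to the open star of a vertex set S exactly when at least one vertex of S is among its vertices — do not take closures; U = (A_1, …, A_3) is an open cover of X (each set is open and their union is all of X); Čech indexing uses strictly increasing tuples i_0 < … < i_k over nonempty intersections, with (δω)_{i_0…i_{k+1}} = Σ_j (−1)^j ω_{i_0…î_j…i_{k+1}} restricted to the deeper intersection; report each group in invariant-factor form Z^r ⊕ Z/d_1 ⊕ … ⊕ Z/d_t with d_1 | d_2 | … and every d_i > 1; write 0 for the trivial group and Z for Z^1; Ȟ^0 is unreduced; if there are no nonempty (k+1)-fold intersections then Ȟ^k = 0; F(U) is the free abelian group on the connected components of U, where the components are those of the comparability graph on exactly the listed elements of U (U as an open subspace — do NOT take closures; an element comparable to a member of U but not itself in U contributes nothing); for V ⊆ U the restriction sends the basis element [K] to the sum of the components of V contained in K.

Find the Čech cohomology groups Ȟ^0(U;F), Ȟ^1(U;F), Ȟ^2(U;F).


cover nerve:
  A1={{q3},{q4},{q5},{q1,q3},{q1,q4},{q1,q5},{q2,q3},{q2,q5},{q3,q4},{q3,q5},{q3,q6},{q4,q6},{q1,q3,q4},{q1,q3,q6},{q2,q3,q5},{q2,q3,q6},{q3,q4,q6}} A2={{q2},{q4},{q6},{q1,q4},{q1,q6},{q2,q3},{q2,q5},{q2,q6},{q3,q4},{q3,q6},{q4,q6},{q1,q3,q4},{q1,q3,q6},{q2,q3,q5},{q2,q3,q6},{q3,q4,q6}} A3={{q1},{q1,q3},{q1,q4},{q1,q5},{q1,q6},{q1,q3,q4},{q1,q3,q6}}
  A12={{q4},{q1,q4},{q2,q3},{q2,q5},{q3,q4},{q3,q6},{q4,q6},{q1,q3,q4},{q1,q3,q6},{q2,q3,q5},{q2,q3,q6},{q3,q4,q6}} A13={{q1,q3},{q1,q4},{q1,q5},{q1,q3,q4},{q1,q3,q6}} A23={{q1,q4},{q1,q6},{q1,q3,q4},{q1,q3,q6}}
  A123={{q1,q4},{q1,q3,q4},{q1,q3,q6}}
components per intersection:
  A1: {{q3},{q4},{q5},{q1,q3},{q1,q4},{q1,q5},{q2,q3},{q2,q5},{q3,q4},{q3,q5},{q3,q6},{q4,q6},{q1,q3,q4},{q1,q3,q6},{q2,q3,q5},{q2,q3,q6},{q3,q4,q6}}
  A2: {{q2},{q4},{q6},{q1,q4},{q1,q6},{q2,q3},{q2,q5},{q2,q6},{q3,q4},{q3,q6},{q4,q6},{q1,q3,q4},{q1,q3,q6},{q2,q3,q5},{q2,q3,q6},{q3,q4,q6}}
  A3: {{q1},{q1,q3},{q1,q4},{q1,q5},{q1,q6},{q1,q3,q4},{q1,q3,q6}}
  A12: {{q4},{q1,q4},{q2,q3},{q2,q5},{q3,q4},{q3,q6},{q4,q6},{q1,q3,q4},{q1,q3,q6},{q2,q3,q5},{q2,q3,q6},{q3,q4,q6}}
  A13: {{q1,q3},{q1,q4},{q1,q3,q4},{q1,q3,q6}} {{q1,q5}}
  A23: {{q1,q4},{q1,q3,q4}} {{q1,q6},{q1,q3,q6}}
  A123: {{q1,q4},{q1,q3,q4}} {{q1,q3,q6}}
C dims 3,5,2; δ0: rk 2, SNF 1^2; δ1: rk 2, SNF 1^2
Ȟ^0: (3−2)−0=1 ⇒ Z
Ȟ^1: (5−2)−2=1 ⇒ Z
Ȟ^2: (2−0)−2=0 ⇒ 0

Ȟ^0(U;F) ≅ Z, Ȟ^1(U;F) ≅ Z and Ȟ^2(U;F) ≅ 0


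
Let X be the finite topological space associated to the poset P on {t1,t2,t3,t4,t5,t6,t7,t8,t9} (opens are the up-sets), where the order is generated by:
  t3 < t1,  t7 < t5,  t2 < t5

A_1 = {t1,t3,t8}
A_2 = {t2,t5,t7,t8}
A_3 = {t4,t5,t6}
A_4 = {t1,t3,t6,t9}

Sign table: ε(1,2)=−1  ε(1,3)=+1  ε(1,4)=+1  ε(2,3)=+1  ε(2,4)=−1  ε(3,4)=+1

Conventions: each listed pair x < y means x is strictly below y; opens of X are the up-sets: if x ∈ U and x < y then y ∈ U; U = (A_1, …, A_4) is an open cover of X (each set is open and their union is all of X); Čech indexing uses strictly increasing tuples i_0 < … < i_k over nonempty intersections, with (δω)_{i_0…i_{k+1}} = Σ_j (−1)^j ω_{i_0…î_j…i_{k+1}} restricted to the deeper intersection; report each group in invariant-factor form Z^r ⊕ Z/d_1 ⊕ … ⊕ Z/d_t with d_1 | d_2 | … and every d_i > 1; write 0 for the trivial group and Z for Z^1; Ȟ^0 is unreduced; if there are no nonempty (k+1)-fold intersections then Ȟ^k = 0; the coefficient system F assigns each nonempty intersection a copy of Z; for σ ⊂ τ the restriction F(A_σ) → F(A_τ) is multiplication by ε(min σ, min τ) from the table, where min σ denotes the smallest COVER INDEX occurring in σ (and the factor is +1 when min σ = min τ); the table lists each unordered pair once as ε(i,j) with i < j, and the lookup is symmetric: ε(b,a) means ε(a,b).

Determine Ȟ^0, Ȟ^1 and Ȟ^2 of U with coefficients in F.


Ȟ^0 = 0; Ȟ^1 = Z/2; Ȟ^2 = 0

nonempty intersections:
  A12={t8} A14={t1,t3} A23={t5} A34={t6}
C dims 4,4; δ0: rk 4, SNF 1^3·2
Ȟ^0: (4−4)−0=0 ⇒ 0
Ȟ^1: (4−0)−4=0 plus torsion [2] ⇒ Z/2
Ȟ^2: (0−0)−0=0 ⇒ 0


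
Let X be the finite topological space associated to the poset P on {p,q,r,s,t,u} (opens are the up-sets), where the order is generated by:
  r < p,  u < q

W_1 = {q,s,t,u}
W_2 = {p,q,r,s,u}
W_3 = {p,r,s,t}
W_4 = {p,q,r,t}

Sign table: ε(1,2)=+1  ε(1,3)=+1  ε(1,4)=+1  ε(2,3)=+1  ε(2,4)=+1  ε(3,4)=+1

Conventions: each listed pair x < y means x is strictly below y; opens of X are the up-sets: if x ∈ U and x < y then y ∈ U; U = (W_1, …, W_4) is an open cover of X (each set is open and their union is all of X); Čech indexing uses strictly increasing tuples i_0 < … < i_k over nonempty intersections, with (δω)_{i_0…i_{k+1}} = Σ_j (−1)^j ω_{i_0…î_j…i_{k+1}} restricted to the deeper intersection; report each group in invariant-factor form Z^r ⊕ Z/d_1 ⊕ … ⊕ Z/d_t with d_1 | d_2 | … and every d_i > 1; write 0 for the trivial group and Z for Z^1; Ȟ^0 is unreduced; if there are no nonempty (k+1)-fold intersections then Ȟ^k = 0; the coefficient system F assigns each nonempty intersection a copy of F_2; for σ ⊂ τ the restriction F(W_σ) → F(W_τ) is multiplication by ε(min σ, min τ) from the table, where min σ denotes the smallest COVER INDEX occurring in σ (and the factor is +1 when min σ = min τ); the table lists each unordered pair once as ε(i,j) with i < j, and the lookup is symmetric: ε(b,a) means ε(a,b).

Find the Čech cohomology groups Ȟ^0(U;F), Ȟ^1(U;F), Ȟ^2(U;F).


intersection data:
  W12={q,s,u} W13={s,t} W14={q,t} W23={p,r,s} W24={p,q,r} W34={p,r,t}
  W123={s} W124={q} W134={t} W234={p,r}
C dims 4,6,4; δ0: rk_F2 3; δ1: rk_F2 3
Ȟ^0 = (4 − 3) − 0 = 1, so Ȟ^0 ≅ Z/2
Ȟ^1 = (6 − 3) − 3 = 0, so Ȟ^1 ≅ 0
Ȟ^2 = (4 − 0) − 3 = 1, so Ȟ^2 ≅ Z/2

Ȟ^0 = Z/2, Ȟ^1 = 0, Ȟ^2 = Z/2
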